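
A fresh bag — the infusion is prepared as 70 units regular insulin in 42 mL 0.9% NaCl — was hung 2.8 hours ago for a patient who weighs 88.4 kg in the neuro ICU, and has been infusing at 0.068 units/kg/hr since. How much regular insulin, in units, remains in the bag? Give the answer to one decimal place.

Dose = 0.068 units/kg/hr × 88.4 kg = 6.0112 units/hr
Concentration = 70 units ÷ 42 mL = 1.666667 units/mL
Rate = 6.0112 units/hr ÷ 1.666667 units/mL = 3.60672 mL/hr
Volume infused = 3.60672 mL/hr × 2.8 hr = 10.09882 mL
Volume remaining = 42 − 10.09882 = 31.90118 mL
Drug remaining = 31.90118 mL × 1.666667 units/mL = 53.16864 units

53.2 units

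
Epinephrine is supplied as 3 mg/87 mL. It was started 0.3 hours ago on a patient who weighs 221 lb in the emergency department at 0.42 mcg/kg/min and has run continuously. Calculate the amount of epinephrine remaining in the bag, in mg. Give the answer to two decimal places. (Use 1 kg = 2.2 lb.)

Weight = 221 lb ÷ 2.2 lb/kg = 100.4545 kg
Dose = 0.42 mcg/kg/min × 100.4545 kg = 42.19091 mcg/min
42.19091 mcg/min × 60 min/hr = 2531.455 mcg/hr
Concentration = 3 mg ÷ 87 mL = 0.03448276 mg/mL = 34.48276 mcg/mL
Rate = 2531.455 mcg/hr ÷ 34.48276 mcg/mL = 73.41218 mL/hr
Volume infused = 73.41218 mL/hr × 0.3 hr = 22.02365 mL
Volume remaining = 87 − 22.02365 = 64.97635 mL
Drug remaining = 64.97635 mL × 34.48276 mcg/mL = 2240.564 mcg = 2.240564 mg

2.24 mg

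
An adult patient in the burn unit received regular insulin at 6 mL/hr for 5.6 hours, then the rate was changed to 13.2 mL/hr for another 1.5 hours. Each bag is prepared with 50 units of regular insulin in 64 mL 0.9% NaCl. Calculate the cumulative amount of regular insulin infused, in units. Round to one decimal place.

41.7 units

Concentration = 50 units ÷ 64 mL = 0.78125 units/mL
Stage 1: 6 mL/hr × 5.6 hr = 33.6 mL → 33.6 mL × 0.78125 units/mL = 26.25 units
Stage 2: 13.2 mL/hr × 1.5 hr = 19.8 mL → 19.8 mL × 0.78125 units/mL = 15.46875 units
Total = 26.25 + 15.46875 = 41.71875 units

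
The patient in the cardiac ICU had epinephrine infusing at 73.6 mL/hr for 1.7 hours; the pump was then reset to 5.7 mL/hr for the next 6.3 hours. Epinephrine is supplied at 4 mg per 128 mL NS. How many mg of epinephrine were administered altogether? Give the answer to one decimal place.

Concentration = 4 mg ÷ 128 mL = 0.03125 mg/mL
Stage 1: 73.6 mL/hr × 1.7 hr = 125.12 mL → 125.12 mL × 0.03125 mg/mL = 3.91 mg
Stage 2: 5.7 mL/hr × 6.3 hr = 35.91 mL → 35.91 mL × 0.03125 mg/mL = 1.122187 mg
Total = 3.91 + 1.122187 = 5.032187 mg

5.0 mg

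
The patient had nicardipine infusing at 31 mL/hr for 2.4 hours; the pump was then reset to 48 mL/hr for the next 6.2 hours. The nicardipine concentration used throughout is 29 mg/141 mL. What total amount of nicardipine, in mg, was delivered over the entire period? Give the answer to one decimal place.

76.5 mg

Concentration = 29 mg ÷ 141 mL = 0.2056738 mg/mL
Stage 1: 31 mL/hr × 2.4 hr = 74.4 mL → 74.4 mL × 0.2056738 mg/mL = 15.30213 mg
Stage 2: 48 mL/hr × 6.2 hr = 297.6 mL → 297.6 mL × 0.2056738 mg/mL = 61.20851 mg
Total = 15.30213 + 61.20851 = 76.51064 mg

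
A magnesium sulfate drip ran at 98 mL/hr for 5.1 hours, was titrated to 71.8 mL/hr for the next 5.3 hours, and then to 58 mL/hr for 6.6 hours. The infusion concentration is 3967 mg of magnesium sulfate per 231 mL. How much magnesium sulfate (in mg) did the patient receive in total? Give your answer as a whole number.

21692 mg

Concentration = 3967 mg ÷ 231 mL = 17.17316 mg/mL
Stage 1: 98 mL/hr × 5.1 hr = 499.8 mL → 499.8 mL × 17.17316 mg/mL = 8583.145 mg
Stage 2: 71.8 mL/hr × 5.3 hr = 380.54 mL → 380.54 mL × 17.17316 mg/mL = 6535.074 mg
Stage 3: 58 mL/hr × 6.6 hr = 382.8 mL → 382.8 mL × 17.17316 mg/mL = 6573.886 mg
Total = 8583.145 + 6535.074 + 6573.886 = 21692.11 mg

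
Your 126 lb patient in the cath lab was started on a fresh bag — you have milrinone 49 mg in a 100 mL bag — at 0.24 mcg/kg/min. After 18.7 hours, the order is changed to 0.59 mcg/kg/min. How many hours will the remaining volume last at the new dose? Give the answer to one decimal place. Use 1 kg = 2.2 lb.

Initial rate:
Weight = 126 lb ÷ 2.2 lb/kg = 57.27273 kg
Dose = 0.24 mcg/kg/min × 57.27273 kg = 13.74545 mcg/min
13.74545 mcg/min × 60 min/hr = 824.7273 mcg/hr
Concentration = 49 mg ÷ 100 mL = 0.49 mg/mL = 490 mcg/mL
Rate = 824.7273 mcg/hr ÷ 490 mcg/mL = 1.683117 mL/hr
Volume infused so far = 1.683117 mL/hr × 18.7 hr = 31.47429 mL
Volume remaining = 100 − 31.47429 = 68.52571 mL
New rate:
Dose = 0.59 mcg/kg/min × 57.27273 kg = 33.79091 mcg/min
33.79091 mcg/min × 60 min/hr = 2027.455 mcg/hr
Rate = 2027.455 mcg/hr ÷ 490 mcg/mL = 4.137662 mL/hr
Time remaining = 68.52571 mL ÷ 4.137662 mL/hr = 16.56146 hr

16.6 hours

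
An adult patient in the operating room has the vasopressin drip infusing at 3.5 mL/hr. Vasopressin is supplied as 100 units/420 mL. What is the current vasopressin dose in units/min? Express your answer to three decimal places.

0.014 units/min

Concentration = 100 units ÷ 420 mL = 0.2380952 units/mL
Drug rate = 3.5 mL/hr × 0.2380952 units/mL = 0.8333333 units/hr
0.8333333 units/hr ÷ 60 min/hr = 0.01388889 units/min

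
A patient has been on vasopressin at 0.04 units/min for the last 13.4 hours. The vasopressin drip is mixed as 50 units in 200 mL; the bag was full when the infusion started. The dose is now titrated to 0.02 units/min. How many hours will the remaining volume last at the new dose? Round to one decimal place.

Initial rate:
0.04 units/min × 60 min/hr = 2.4 units/hr
Concentration = 50 units ÷ 200 mL = 0.25 units/mL
Rate = 2.4 units/hr ÷ 0.25 units/mL = 9.6 mL/hr
Volume infused so far = 9.6 mL/hr × 13.4 hr = 128.64 mL
Volume remaining = 200 − 128.64 = 71.36 mL
New rate:
0.02 units/min × 60 min/hr = 1.2 units/hr
Rate = 1.2 units/hr ÷ 0.25 units/mL = 4.8 mL/hr
Time remaining = 71.36 mL ÷ 4.8 mL/hr = 14.86667 hr

14.9 hours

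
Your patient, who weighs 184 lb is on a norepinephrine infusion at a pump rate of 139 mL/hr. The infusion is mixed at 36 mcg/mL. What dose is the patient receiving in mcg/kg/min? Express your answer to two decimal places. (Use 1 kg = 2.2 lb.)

1.00 mcg/kg/min

Weight = 184 lb ÷ 2.2 lb/kg = 83.63636 kg
Drug rate = 139 mL/hr × 36 mcg/mL = 5004 mcg/hr
5004 mcg/hr ÷ 60 min/hr = 83.4 mcg/min
83.4 mcg/min ÷ 83.63636 kg = 0.9971739 mcg/kg/min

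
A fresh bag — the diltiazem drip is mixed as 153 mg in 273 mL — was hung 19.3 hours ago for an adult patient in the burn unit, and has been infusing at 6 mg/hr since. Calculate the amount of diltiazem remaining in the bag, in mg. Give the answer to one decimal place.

37.2 mg

Concentration = 153 mg ÷ 273 mL = 0.5604396 mg/mL
Rate = 6 mg/hr ÷ 0.5604396 mg/mL = 10.70588 mL/hr
Volume infused = 10.70588 mL/hr × 19.3 hr = 206.6235 mL
Volume remaining = 273 − 206.6235 = 66.37647 mL
Drug remaining = 66.37647 mL × 0.5604396 mg/mL = 37.2 mg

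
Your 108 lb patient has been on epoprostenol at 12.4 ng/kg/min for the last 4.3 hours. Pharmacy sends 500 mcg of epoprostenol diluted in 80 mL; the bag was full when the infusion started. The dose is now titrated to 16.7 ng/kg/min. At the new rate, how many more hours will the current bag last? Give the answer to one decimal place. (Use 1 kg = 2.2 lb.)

7.0 hours

Initial rate:
Weight = 108 lb ÷ 2.2 lb/kg = 49.09091 kg
Dose = 12.4 ng/kg/min × 49.09091 kg = 608.7273 ng/min
608.7273 ng/min × 60 min/hr = 36523.64 ng/hr
Concentration = 500 mcg ÷ 80 mL = 6.25 mcg/mL = 6250 ng/mL
Rate = 36523.64 ng/hr ÷ 6250 ng/mL = 5.843782 mL/hr
Volume infused so far = 5.843782 mL/hr × 4.3 hr = 25.12826 mL
Volume remaining = 80 − 25.12826 = 54.87174 mL
New rate:
Dose = 16.7 ng/kg/min × 49.09091 kg = 819.8182 ng/min
819.8182 ng/min × 60 min/hr = 49189.09 ng/hr
Rate = 49189.09 ng/hr ÷ 6250 ng/mL = 7.870255 mL/hr
Time remaining = 54.87174 mL ÷ 7.870255 mL/hr = 6.972041 hr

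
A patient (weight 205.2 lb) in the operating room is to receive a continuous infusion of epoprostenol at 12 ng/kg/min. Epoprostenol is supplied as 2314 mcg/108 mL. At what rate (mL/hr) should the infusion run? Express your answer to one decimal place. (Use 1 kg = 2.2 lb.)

Weight = 205.2 lb ÷ 2.2 lb/kg = 93.27273 kg
Dose = 12 ng/kg/min × 93.27273 kg = 1119.273 ng/min
1119.273 ng/min × 60 min/hr = 67156.36 ng/hr
Concentration = 2314 mcg ÷ 108 mL = 21.42593 mcg/mL = 21425.93 ng/mL
Rate = 67156.36 ng/hr ÷ 21425.93 ng/mL = 3.134351 mL/hr

3.1 mL/hr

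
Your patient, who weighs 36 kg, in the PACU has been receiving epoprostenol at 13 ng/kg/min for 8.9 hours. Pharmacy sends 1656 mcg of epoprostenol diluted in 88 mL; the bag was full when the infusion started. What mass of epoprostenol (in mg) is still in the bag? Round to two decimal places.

1.41 mg

Dose = 13 ng/kg/min × 36 kg = 468 ng/min
468 ng/min × 60 min/hr = 28080 ng/hr
Concentration = 1656 mcg ÷ 88 mL = 18.81818 mcg/mL = 18818.18 ng/mL
Rate = 28080 ng/hr ÷ 18818.18 ng/mL = 1.492174 mL/hr
Volume infused = 1.492174 mL/hr × 8.9 hr = 13.28035 mL
Volume remaining = 88 − 13.28035 = 74.71965 mL
Drug remaining = 74.71965 mL × 18818.18 ng/mL = 1406088 ng = 1.406088 mg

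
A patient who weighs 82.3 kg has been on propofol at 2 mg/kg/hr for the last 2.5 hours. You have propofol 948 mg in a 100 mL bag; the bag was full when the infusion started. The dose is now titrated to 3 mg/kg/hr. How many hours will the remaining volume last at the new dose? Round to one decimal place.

Initial rate:
Dose = 2 mg/kg/hr × 82.3 kg = 164.6 mg/hr
Concentration = 948 mg ÷ 100 mL = 9.48 mg/mL
Rate = 164.6 mg/hr ÷ 9.48 mg/mL = 17.36287 mL/hr
Volume infused so far = 17.36287 mL/hr × 2.5 hr = 43.40717 mL
Volume remaining = 100 − 43.40717 = 56.59283 mL
New rate:
Dose = 3 mg/kg/hr × 82.3 kg = 246.9 mg/hr
Rate = 246.9 mg/hr ÷ 9.48 mg/mL = 26.0443 mL/hr
Time remaining = 56.59283 mL ÷ 26.0443 mL/hr = 2.172945 hr

2.2 hours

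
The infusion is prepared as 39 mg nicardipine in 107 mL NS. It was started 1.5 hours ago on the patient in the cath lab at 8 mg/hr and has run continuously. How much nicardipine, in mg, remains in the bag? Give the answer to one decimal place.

27.0 mg

Concentration = 39 mg ÷ 107 mL = 0.364486 mg/mL
Rate = 8 mg/hr ÷ 0.364486 mg/mL = 21.94872 mL/hr
Volume infused = 21.94872 mL/hr × 1.5 hr = 32.92308 mL
Volume remaining = 107 − 32.92308 = 74.07692 mL
Drug remaining = 74.07692 mL × 0.364486 mg/mL = 27 mg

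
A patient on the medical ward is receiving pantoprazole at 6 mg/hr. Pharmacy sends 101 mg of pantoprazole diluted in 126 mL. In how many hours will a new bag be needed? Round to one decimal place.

Concentration = 101 mg ÷ 126 mL = 0.8015873 mg/mL
Rate = 6 mg/hr ÷ 0.8015873 mg/mL = 7.485149 mL/hr
Duration = 126 mL ÷ 7.485149 mL/hr = 16.83333 hr

16.8 hours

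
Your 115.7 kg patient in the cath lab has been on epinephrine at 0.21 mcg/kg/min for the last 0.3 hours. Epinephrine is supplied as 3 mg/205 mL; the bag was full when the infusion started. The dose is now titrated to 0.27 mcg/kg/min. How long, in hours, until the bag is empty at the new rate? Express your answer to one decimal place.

Initial rate:
Dose = 0.21 mcg/kg/min × 115.7 kg = 24.297 mcg/min
24.297 mcg/min × 60 min/hr = 1457.82 mcg/hr
Concentration = 3 mg ÷ 205 mL = 0.01463415 mg/mL = 14.63415 mcg/mL
Rate = 1457.82 mcg/hr ÷ 14.63415 mcg/mL = 99.6177 mL/hr
Volume infused so far = 99.6177 mL/hr × 0.3 hr = 29.88531 mL
Volume remaining = 205 − 29.88531 = 175.1147 mL
New rate:
Dose = 0.27 mcg/kg/min × 115.7 kg = 31.239 mcg/min
31.239 mcg/min × 60 min/hr = 1874.34 mcg/hr
Rate = 1874.34 mcg/hr ÷ 14.63415 mcg/mL = 128.0799 mL/hr
Time remaining = 175.1147 mL ÷ 128.0799 mL/hr = 1.36723 hr

1.4 hours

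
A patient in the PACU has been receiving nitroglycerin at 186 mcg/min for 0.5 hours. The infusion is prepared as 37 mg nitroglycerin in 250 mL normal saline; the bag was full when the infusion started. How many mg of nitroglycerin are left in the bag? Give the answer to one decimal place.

186 mcg/min × 60 min/hr = 11160 mcg/hr
Concentration = 37 mg ÷ 250 mL = 0.148 mg/mL = 148 mcg/mL
Rate = 11160 mcg/hr ÷ 148 mcg/mL = 75.40541 mL/hr
Volume infused = 75.40541 mL/hr × 0.5 hr = 37.7027 mL
Volume remaining = 250 − 37.7027 = 212.2973 mL
Drug remaining = 212.2973 mL × 148 mcg/mL = 31420 mcg = 31.42 mg

31.4 mg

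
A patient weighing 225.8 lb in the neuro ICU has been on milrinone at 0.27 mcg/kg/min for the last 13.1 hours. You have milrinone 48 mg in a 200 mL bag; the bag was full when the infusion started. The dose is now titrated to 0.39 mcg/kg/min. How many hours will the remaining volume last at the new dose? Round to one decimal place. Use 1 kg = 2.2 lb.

10.9 hours

Initial rate:
Weight = 225.8 lb ÷ 2.2 lb/kg = 102.6364 kg
Dose = 0.27 mcg/kg/min × 102.6364 kg = 27.71182 mcg/min
27.71182 mcg/min × 60 min/hr = 1662.709 mcg/hr
Concentration = 48 mg ÷ 200 mL = 0.24 mg/mL = 240 mcg/mL
Rate = 1662.709 mcg/hr ÷ 240 mcg/mL = 6.927955 mL/hr
Volume infused so far = 6.927955 mL/hr × 13.1 hr = 90.7562 mL
Volume remaining = 200 − 90.7562 = 109.2438 mL
New rate:
Dose = 0.39 mcg/kg/min × 102.6364 kg = 40.02818 mcg/min
40.02818 mcg/min × 60 min/hr = 2401.691 mcg/hr
Rate = 2401.691 mcg/hr ÷ 240 mcg/mL = 10.00705 mL/hr
Time remaining = 109.2438 mL ÷ 10.00705 mL/hr = 10.91669 hr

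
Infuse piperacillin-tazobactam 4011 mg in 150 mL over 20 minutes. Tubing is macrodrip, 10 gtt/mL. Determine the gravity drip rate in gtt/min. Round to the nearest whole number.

75 gtt/min

150 mL ÷ (20 min) = 7.5 mL/min
7.5 mL/min × 10 gtt/mL = 75 gtt/min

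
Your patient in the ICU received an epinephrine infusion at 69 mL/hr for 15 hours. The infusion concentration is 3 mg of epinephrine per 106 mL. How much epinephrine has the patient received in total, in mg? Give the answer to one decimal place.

Concentration = 3 mg ÷ 106 mL = 0.02830189 mg/mL = 28.30189 mcg/mL
Drug rate = 69 mL/hr × 28.30189 mcg/mL = 1952.83 mcg/hr
Total = 1952.83 mcg/hr × 15 hr = 29292.45 mcg = 29.29245 mg

29.3 mg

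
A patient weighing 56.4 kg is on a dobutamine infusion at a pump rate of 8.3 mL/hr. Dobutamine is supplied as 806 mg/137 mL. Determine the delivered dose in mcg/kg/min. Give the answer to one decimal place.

14.4 mcg/kg/min

Concentration = 806 mg ÷ 137 mL = 5.883212 mg/mL = 5883.212 mcg/mL
Drug rate = 8.3 mL/hr × 5883.212 mcg/mL = 48830.66 mcg/hr
48830.66 mcg/hr ÷ 60 min/hr = 813.8443 mcg/min
813.8443 mcg/min ÷ 56.4 kg = 14.42986 mcg/kg/min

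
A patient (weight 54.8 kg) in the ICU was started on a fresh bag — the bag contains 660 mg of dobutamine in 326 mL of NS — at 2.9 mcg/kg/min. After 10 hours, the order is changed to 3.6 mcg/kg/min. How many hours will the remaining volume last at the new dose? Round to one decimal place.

47.7 hours

Initial rate:
Dose = 2.9 mcg/kg/min × 54.8 kg = 158.92 mcg/min
158.92 mcg/min × 60 min/hr = 9535.2 mcg/hr
Concentration = 660 mg ÷ 326 mL = 2.02454 mg/mL = 2024.54 mcg/mL
Rate = 9535.2 mcg/hr ÷ 2024.54 mcg/mL = 4.709811 mL/hr
Volume infused so far = 4.709811 mL/hr × 10 hr = 47.09811 mL
Volume remaining = 326 − 47.09811 = 278.9019 mL
New rate:
Dose = 3.6 mcg/kg/min × 54.8 kg = 197.28 mcg/min
197.28 mcg/min × 60 min/hr = 11836.8 mcg/hr
Rate = 11836.8 mcg/hr ÷ 2024.54 mcg/mL = 5.846662 mL/hr
Time remaining = 278.9019 mL ÷ 5.846662 mL/hr = 47.70276 hr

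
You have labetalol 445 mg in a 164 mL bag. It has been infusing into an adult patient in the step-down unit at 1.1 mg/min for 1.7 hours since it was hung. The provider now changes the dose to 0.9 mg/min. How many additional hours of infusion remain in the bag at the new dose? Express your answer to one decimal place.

Initial rate:
1.1 mg/min × 60 min/hr = 66 mg/hr
Concentration = 445 mg ÷ 164 mL = 2.713415 mg/mL
Rate = 66 mg/hr ÷ 2.713415 mg/mL = 24.3236 mL/hr
Volume infused so far = 24.3236 mL/hr × 1.7 hr = 41.35011 mL
Volume remaining = 164 − 41.35011 = 122.6499 mL
New rate:
0.9 mg/min × 60 min/hr = 54 mg/hr
Rate = 54 mg/hr ÷ 2.713415 mg/mL = 19.90112 mL/hr
Time remaining = 122.6499 mL ÷ 19.90112 mL/hr = 6.162963 hr

6.2 hours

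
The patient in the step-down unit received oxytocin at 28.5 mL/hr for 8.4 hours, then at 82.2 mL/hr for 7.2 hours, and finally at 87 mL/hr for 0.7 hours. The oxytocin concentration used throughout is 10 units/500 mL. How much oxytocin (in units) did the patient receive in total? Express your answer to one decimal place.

17.8 units

Concentration = 10 units ÷ 500 mL = 0.02 units/mL
Stage 1: 28.5 mL/hr × 8.4 hr = 239.4 mL → 239.4 mL × 0.02 units/mL = 4.788 units
Stage 2: 82.2 mL/hr × 7.2 hr = 591.84 mL → 591.84 mL × 0.02 units/mL = 11.8368 units
Stage 3: 87 mL/hr × 0.7 hr = 60.9 mL → 60.9 mL × 0.02 units/mL = 1.218 units
Total = 4.788 + 11.8368 + 1.218 = 17.8428 units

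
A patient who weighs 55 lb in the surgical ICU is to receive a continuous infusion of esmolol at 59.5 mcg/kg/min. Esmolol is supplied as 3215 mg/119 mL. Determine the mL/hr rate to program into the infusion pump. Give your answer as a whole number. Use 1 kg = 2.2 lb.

3 mL/hr

Weight = 55 lb ÷ 2.2 lb/kg = 25 kg
Dose = 59.5 mcg/kg/min × 25 kg = 1487.5 mcg/min
1487.5 mcg/min × 60 min/hr = 89250 mcg/hr
Concentration = 3215 mg ÷ 119 mL = 27.01681 mg/mL = 27016.81 mcg/mL
Rate = 89250 mcg/hr ÷ 27016.81 mcg/mL = 3.303499 mL/hr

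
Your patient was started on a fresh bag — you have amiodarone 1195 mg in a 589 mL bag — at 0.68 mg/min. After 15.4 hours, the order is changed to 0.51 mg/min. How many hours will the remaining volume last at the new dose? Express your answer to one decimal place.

18.5 hours

Initial rate:
0.68 mg/min × 60 min/hr = 40.8 mg/hr
Concentration = 1195 mg ÷ 589 mL = 2.028862 mg/mL
Rate = 40.8 mg/hr ÷ 2.028862 mg/mL = 20.10979 mL/hr
Volume infused so far = 20.10979 mL/hr × 15.4 hr = 309.6908 mL
Volume remaining = 589 − 309.6908 = 279.3092 mL
New rate:
0.51 mg/min × 60 min/hr = 30.6 mg/hr
Rate = 30.6 mg/hr ÷ 2.028862 mg/mL = 15.08234 mL/hr
Time remaining = 279.3092 mL ÷ 15.08234 mL/hr = 18.51895 hr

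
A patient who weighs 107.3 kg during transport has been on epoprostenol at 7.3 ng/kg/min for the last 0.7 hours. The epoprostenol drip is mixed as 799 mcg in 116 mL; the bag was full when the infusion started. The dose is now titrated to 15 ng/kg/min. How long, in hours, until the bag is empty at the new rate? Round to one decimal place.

7.9 hours

Initial rate:
Dose = 7.3 ng/kg/min × 107.3 kg = 783.29 ng/min
783.29 ng/min × 60 min/hr = 46997.4 ng/hr
Concentration = 799 mcg ÷ 116 mL = 6.887931 mcg/mL = 6887.931 ng/mL
Rate = 46997.4 ng/hr ÷ 6887.931 ng/mL = 6.823152 mL/hr
Volume infused so far = 6.823152 mL/hr × 0.7 hr = 4.776206 mL
Volume remaining = 116 − 4.776206 = 111.2238 mL
New rate:
Dose = 15 ng/kg/min × 107.3 kg = 1609.5 ng/min
1609.5 ng/min × 60 min/hr = 96570 ng/hr
Rate = 96570 ng/hr ÷ 6887.931 ng/mL = 14.02018 mL/hr
Time remaining = 111.2238 mL ÷ 14.02018 mL/hr = 7.933124 hr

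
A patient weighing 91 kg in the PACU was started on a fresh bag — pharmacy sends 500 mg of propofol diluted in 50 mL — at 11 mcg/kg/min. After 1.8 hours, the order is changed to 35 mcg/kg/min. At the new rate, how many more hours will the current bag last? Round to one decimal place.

Initial rate:
Dose = 11 mcg/kg/min × 91 kg = 1001 mcg/min
1001 mcg/min × 60 min/hr = 60060 mcg/hr
Concentration = 500 mg ÷ 50 mL = 10 mg/mL = 10000 mcg/mL
Rate = 60060 mcg/hr ÷ 10000 mcg/mL = 6.006 mL/hr
Volume infused so far = 6.006 mL/hr × 1.8 hr = 10.8108 mL
Volume remaining = 50 − 10.8108 = 39.1892 mL
New rate:
Dose = 35 mcg/kg/min × 91 kg = 3185 mcg/min
3185 mcg/min × 60 min/hr = 191100 mcg/hr
Rate = 191100 mcg/hr ÷ 10000 mcg/mL = 19.11 mL/hr
Time remaining = 39.1892 mL ÷ 19.11 mL/hr = 2.050717 hr

2.1 hours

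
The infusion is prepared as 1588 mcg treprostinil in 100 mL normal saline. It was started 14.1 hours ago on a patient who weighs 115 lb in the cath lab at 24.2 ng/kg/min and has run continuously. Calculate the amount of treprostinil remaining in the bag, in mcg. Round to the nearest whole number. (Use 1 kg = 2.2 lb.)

518 mcg

Weight = 115 lb ÷ 2.2 lb/kg = 52.27273 kg
Dose = 24.2 ng/kg/min × 52.27273 kg = 1265 ng/min
1265 ng/min × 60 min/hr = 75900 ng/hr
Concentration = 1588 mcg ÷ 100 mL = 15.88 mcg/mL = 15880 ng/mL
Rate = 75900 ng/hr ÷ 15880 ng/mL = 4.779597 mL/hr
Volume infused = 4.779597 mL/hr × 14.1 hr = 67.39232 mL
Volume remaining = 100 − 67.39232 = 32.60768 mL
Drug remaining = 32.60768 mL × 15880 ng/mL = 517810 ng = 517.81 mcg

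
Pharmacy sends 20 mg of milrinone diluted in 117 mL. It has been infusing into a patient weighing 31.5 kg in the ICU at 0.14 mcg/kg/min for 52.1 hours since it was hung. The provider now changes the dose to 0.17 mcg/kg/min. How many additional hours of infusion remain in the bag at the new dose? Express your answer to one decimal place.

19.3 hours

Initial rate:
Dose = 0.14 mcg/kg/min × 31.5 kg = 4.41 mcg/min
4.41 mcg/min × 60 min/hr = 264.6 mcg/hr
Concentration = 20 mg ÷ 117 mL = 0.1709402 mg/mL = 170.9402 mcg/mL
Rate = 264.6 mcg/hr ÷ 170.9402 mcg/mL = 1.54791 mL/hr
Volume infused so far = 1.54791 mL/hr × 52.1 hr = 80.64611 mL
Volume remaining = 117 − 80.64611 = 36.35389 mL
New rate:
Dose = 0.17 mcg/kg/min × 31.5 kg = 5.355 mcg/min
5.355 mcg/min × 60 min/hr = 321.3 mcg/hr
Rate = 321.3 mcg/hr ÷ 170.9402 mcg/mL = 1.879605 mL/hr
Time remaining = 36.35389 mL ÷ 1.879605 mL/hr = 19.34124 hr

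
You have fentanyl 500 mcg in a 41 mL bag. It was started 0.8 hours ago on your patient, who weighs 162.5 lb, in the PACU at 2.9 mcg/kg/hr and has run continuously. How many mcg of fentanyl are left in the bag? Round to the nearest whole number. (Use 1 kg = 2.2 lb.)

Weight = 162.5 lb ÷ 2.2 lb/kg = 73.86364 kg
Dose = 2.9 mcg/kg/hr × 73.86364 kg = 214.2045 mcg/hr
Concentration = 500 mcg ÷ 41 mL = 12.19512 mcg/mL
Rate = 214.2045 mcg/hr ÷ 12.19512 mcg/mL = 17.56477 mL/hr
Volume infused = 17.56477 mL/hr × 0.8 hr = 14.05182 mL
Volume remaining = 41 − 14.05182 = 26.94818 mL
Drug remaining = 26.94818 mL × 12.19512 mcg/mL = 328.6364 mcg

329 mcg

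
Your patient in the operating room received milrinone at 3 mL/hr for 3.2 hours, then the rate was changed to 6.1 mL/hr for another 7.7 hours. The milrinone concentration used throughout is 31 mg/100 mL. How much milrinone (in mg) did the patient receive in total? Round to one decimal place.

17.5 mg

Concentration = 31 mg ÷ 100 mL = 0.31 mg/mL
Stage 1: 3 mL/hr × 3.2 hr = 9.6 mL → 9.6 mL × 0.31 mg/mL = 2.976 mg
Stage 2: 6.1 mL/hr × 7.7 hr = 46.97 mL → 46.97 mL × 0.31 mg/mL = 14.5607 mg
Total = 2.976 + 14.5607 = 17.5367 mg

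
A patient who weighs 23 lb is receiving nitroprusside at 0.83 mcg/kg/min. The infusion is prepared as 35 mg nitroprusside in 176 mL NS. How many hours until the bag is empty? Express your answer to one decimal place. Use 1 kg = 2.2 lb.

Weight = 23 lb ÷ 2.2 lb/kg = 10.45455 kg
Dose = 0.83 mcg/kg/min × 10.45455 kg = 8.677273 mcg/min
8.677273 mcg/min × 60 min/hr = 520.6364 mcg/hr
Concentration = 35 mg ÷ 176 mL = 0.1988636 mg/mL = 198.8636 mcg/mL
Rate = 520.6364 mcg/hr ÷ 198.8636 mcg/mL = 2.618057 mL/hr
Duration = 176 mL ÷ 2.618057 mL/hr = 67.22542 hr

67.2 hours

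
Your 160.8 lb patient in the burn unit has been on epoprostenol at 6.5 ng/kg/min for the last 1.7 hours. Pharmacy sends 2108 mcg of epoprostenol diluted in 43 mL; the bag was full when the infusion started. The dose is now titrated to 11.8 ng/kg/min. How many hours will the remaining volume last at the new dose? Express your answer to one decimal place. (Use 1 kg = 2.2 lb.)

Initial rate:
Weight = 160.8 lb ÷ 2.2 lb/kg = 73.09091 kg
Dose = 6.5 ng/kg/min × 73.09091 kg = 475.0909 ng/min
475.0909 ng/min × 60 min/hr = 28505.45 ng/hr
Concentration = 2108 mcg ÷ 43 mL = 49.02326 mcg/mL = 49023.26 ng/mL
Rate = 28505.45 ng/hr ÷ 49023.26 ng/mL = 0.581468 mL/hr
Volume infused so far = 0.581468 mL/hr × 1.7 hr = 0.9884956 mL
Volume remaining = 43 − 0.9884956 = 42.0115 mL
New rate:
Dose = 11.8 ng/kg/min × 73.09091 kg = 862.4727 ng/min
862.4727 ng/min × 60 min/hr = 51748.36 ng/hr
Rate = 51748.36 ng/hr ÷ 49023.26 ng/mL = 1.055588 mL/hr
Time remaining = 42.0115 mL ÷ 1.055588 mL/hr = 39.79915 hr

39.8 hours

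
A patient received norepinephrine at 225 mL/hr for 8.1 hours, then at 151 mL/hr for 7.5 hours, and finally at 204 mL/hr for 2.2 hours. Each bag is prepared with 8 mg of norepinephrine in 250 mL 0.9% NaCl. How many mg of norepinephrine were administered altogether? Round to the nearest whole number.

Concentration = 8 mg ÷ 250 mL = 0.032 mg/mL
Stage 1: 225 mL/hr × 8.1 hr = 1822.5 mL → 1822.5 mL × 0.032 mg/mL = 58.32 mg
Stage 2: 151 mL/hr × 7.5 hr = 1132.5 mL → 1132.5 mL × 0.032 mg/mL = 36.24 mg
Stage 3: 204 mL/hr × 2.2 hr = 448.8 mL → 448.8 mL × 0.032 mg/mL = 14.3616 mg
Total = 58.32 + 36.24 + 14.3616 = 108.9216 mg

109 mg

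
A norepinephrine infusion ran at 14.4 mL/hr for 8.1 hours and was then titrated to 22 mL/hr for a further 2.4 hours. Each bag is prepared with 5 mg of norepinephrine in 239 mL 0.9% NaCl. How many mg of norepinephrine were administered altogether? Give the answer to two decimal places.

3.54 mg

Concentration = 5 mg ÷ 239 mL = 0.0209205 mg/mL
Stage 1: 14.4 mL/hr × 8.1 hr = 116.64 mL → 116.64 mL × 0.0209205 mg/mL = 2.440167 mg
Stage 2: 22 mL/hr × 2.4 hr = 52.8 mL → 52.8 mL × 0.0209205 mg/mL = 1.104603 mg
Total = 2.440167 + 1.104603 = 3.54477 mg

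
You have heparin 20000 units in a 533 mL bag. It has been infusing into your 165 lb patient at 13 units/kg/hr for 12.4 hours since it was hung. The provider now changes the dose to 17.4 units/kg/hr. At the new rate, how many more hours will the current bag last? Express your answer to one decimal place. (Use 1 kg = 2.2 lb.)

6.1 hours

Initial rate:
Weight = 165 lb ÷ 2.2 lb/kg = 75 kg
Dose = 13 units/kg/hr × 75 kg = 975 units/hr
Concentration = 20000 units ÷ 533 mL = 37.52345 units/mL
Rate = 975 units/hr ÷ 37.52345 units/mL = 25.98375 mL/hr
Volume infused so far = 25.98375 mL/hr × 12.4 hr = 322.1985 mL
Volume remaining = 533 − 322.1985 = 210.8015 mL
New rate:
Dose = 17.4 units/kg/hr × 75 kg = 1305 units/hr
Rate = 1305 units/hr ÷ 37.52345 units/mL = 34.77825 mL/hr
Time remaining = 210.8015 mL ÷ 34.77825 mL/hr = 6.061303 hr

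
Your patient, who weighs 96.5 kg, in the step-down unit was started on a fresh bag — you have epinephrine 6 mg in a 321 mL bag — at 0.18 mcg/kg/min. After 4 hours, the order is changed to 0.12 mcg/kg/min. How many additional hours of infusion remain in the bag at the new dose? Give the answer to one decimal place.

Initial rate:
Dose = 0.18 mcg/kg/min × 96.5 kg = 17.37 mcg/min
17.37 mcg/min × 60 min/hr = 1042.2 mcg/hr
Concentration = 6 mg ÷ 321 mL = 0.01869159 mg/mL = 18.69159 mcg/mL
Rate = 1042.2 mcg/hr ÷ 18.69159 mcg/mL = 55.7577 mL/hr
Volume infused so far = 55.7577 mL/hr × 4 hr = 223.0308 mL
Volume remaining = 321 − 223.0308 = 97.9692 mL
New rate:
Dose = 0.12 mcg/kg/min × 96.5 kg = 11.58 mcg/min
11.58 mcg/min × 60 min/hr = 694.8 mcg/hr
Rate = 694.8 mcg/hr ÷ 18.69159 mcg/mL = 37.1718 mL/hr
Time remaining = 97.9692 mL ÷ 37.1718 mL/hr = 2.635579 hr

2.6 hours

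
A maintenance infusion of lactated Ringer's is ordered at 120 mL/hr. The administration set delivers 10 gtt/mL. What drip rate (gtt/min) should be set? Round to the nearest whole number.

20 gtt/min

120 mL/hr ÷ 60 min/hr = 2 mL/min
2 mL/min × 10 gtt/mL = 20 gtt/min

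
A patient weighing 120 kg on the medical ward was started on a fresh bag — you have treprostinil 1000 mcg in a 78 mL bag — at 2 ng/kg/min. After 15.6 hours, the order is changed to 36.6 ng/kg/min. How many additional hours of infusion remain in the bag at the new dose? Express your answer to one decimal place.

2.9 hours

Initial rate:
Dose = 2 ng/kg/min × 120 kg = 240 ng/min
240 ng/min × 60 min/hr = 14400 ng/hr
Concentration = 1000 mcg ÷ 78 mL = 12.82051 mcg/mL = 12820.51 ng/mL
Rate = 14400 ng/hr ÷ 12820.51 ng/mL = 1.1232 mL/hr
Volume infused so far = 1.1232 mL/hr × 15.6 hr = 17.52192 mL
Volume remaining = 78 − 17.52192 = 60.47808 mL
New rate:
Dose = 36.6 ng/kg/min × 120 kg = 4392 ng/min
4392 ng/min × 60 min/hr = 263520 ng/hr
Rate = 263520 ng/hr ÷ 12820.51 ng/mL = 20.55456 mL/hr
Time remaining = 60.47808 mL ÷ 20.55456 mL/hr = 2.942319 hr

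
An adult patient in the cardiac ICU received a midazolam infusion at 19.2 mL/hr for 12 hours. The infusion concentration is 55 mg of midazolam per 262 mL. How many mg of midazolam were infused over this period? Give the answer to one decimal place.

Concentration = 55 mg ÷ 262 mL = 0.2099237 mg/mL
Drug rate = 19.2 mL/hr × 0.2099237 mg/mL = 4.030534 mg/hr
Total = 4.030534 mg/hr × 12 hr = 48.36641 mg

48.4 mg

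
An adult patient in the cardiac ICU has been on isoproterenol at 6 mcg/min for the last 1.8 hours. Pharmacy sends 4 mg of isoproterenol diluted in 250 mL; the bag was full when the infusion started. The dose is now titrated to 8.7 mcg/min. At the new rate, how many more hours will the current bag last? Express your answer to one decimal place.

6.4 hours

Initial rate:
6 mcg/min × 60 min/hr = 360 mcg/hr
Concentration = 4 mg ÷ 250 mL = 0.016 mg/mL = 16 mcg/mL
Rate = 360 mcg/hr ÷ 16 mcg/mL = 22.5 mL/hr
Volume infused so far = 22.5 mL/hr × 1.8 hr = 40.5 mL
Volume remaining = 250 − 40.5 = 209.5 mL
New rate:
8.7 mcg/min × 60 min/hr = 522 mcg/hr
Rate = 522 mcg/hr ÷ 16 mcg/mL = 32.625 mL/hr
Time remaining = 209.5 mL ÷ 32.625 mL/hr = 6.421456 hr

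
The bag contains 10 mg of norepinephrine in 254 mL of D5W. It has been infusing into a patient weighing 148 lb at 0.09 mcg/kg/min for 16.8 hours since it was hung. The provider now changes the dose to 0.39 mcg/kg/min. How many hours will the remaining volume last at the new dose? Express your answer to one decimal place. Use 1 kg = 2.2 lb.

Initial rate:
Weight = 148 lb ÷ 2.2 lb/kg = 67.27273 kg
Dose = 0.09 mcg/kg/min × 67.27273 kg = 6.054545 mcg/min
6.054545 mcg/min × 60 min/hr = 363.2727 mcg/hr
Concentration = 10 mg ÷ 254 mL = 0.03937008 mg/mL = 39.37008 mcg/mL
Rate = 363.2727 mcg/hr ÷ 39.37008 mcg/mL = 9.227127 mL/hr
Volume infused so far = 9.227127 mL/hr × 16.8 hr = 155.0157 mL
Volume remaining = 254 − 155.0157 = 98.98426 mL
New rate:
Dose = 0.39 mcg/kg/min × 67.27273 kg = 26.23636 mcg/min
26.23636 mcg/min × 60 min/hr = 1574.182 mcg/hr
Rate = 1574.182 mcg/hr ÷ 39.37008 mcg/mL = 39.98422 mL/hr
Time remaining = 98.98426 mL ÷ 39.98422 mL/hr = 2.475583 hr

2.5 hours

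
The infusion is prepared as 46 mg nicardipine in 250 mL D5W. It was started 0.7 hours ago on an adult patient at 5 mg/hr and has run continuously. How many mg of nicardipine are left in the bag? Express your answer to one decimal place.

Concentration = 46 mg ÷ 250 mL = 0.184 mg/mL
Rate = 5 mg/hr ÷ 0.184 mg/mL = 27.17391 mL/hr
Volume infused = 27.17391 mL/hr × 0.7 hr = 19.02174 mL
Volume remaining = 250 − 19.02174 = 230.9783 mL
Drug remaining = 230.9783 mL × 0.184 mg/mL = 42.5 mg

42.5 mg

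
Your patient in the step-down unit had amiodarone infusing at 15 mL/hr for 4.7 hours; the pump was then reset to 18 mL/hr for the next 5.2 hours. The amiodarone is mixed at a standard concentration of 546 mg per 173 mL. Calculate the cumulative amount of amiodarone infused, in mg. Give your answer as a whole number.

518 mg

Concentration = 546 mg ÷ 173 mL = 3.156069 mg/mL
Stage 1: 15 mL/hr × 4.7 hr = 70.5 mL → 70.5 mL × 3.156069 mg/mL = 222.5029 mg
Stage 2: 18 mL/hr × 5.2 hr = 93.6 mL → 93.6 mL × 3.156069 mg/mL = 295.4081 mg
Total = 222.5029 + 295.4081 = 517.911 mg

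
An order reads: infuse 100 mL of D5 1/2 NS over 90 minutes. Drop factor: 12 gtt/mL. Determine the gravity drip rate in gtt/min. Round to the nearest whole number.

13 gtt/min

100 mL ÷ (90 min) = 1.111111 mL/min
1.111111 mL/min × 12 gtt/mL = 13.33333 gtt/min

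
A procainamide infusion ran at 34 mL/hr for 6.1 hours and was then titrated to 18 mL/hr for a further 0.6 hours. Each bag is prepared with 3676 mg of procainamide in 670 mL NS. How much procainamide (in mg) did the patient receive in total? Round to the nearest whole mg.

1197 mg

Concentration = 3676 mg ÷ 670 mL = 5.486567 mg/mL
Stage 1: 34 mL/hr × 6.1 hr = 207.4 mL → 207.4 mL × 5.486567 mg/mL = 1137.914 mg
Stage 2: 18 mL/hr × 0.6 hr = 10.8 mL → 10.8 mL × 5.486567 mg/mL = 59.25493 mg
Total = 1137.914 + 59.25493 = 1197.169 mg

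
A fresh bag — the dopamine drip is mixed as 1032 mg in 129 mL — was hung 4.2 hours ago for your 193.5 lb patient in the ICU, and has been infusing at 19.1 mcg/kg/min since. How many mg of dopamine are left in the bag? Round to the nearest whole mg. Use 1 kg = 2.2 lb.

Weight = 193.5 lb ÷ 2.2 lb/kg = 87.95455 kg
Dose = 19.1 mcg/kg/min × 87.95455 kg = 1679.932 mcg/min
1679.932 mcg/min × 60 min/hr = 100795.9 mcg/hr
Concentration = 1032 mg ÷ 129 mL = 8 mg/mL = 8000 mcg/mL
Rate = 100795.9 mcg/hr ÷ 8000 mcg/mL = 12.59949 mL/hr
Volume infused = 12.59949 mL/hr × 4.2 hr = 52.91785 mL
Volume remaining = 129 − 52.91785 = 76.08215 mL
Drug remaining = 76.08215 mL × 8000 mcg/mL = 608657.2 mcg = 608.6572 mg

609 mg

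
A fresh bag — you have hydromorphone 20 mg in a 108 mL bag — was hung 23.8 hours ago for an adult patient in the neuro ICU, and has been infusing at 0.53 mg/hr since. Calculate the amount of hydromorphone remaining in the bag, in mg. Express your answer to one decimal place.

Concentration = 20 mg ÷ 108 mL = 0.1851852 mg/mL
Rate = 0.53 mg/hr ÷ 0.1851852 mg/mL = 2.862 mL/hr
Volume infused = 2.862 mL/hr × 23.8 hr = 68.1156 mL
Volume remaining = 108 − 68.1156 = 39.8844 mL
Drug remaining = 39.8844 mL × 0.1851852 mg/mL = 7.386 mg

7.4 mg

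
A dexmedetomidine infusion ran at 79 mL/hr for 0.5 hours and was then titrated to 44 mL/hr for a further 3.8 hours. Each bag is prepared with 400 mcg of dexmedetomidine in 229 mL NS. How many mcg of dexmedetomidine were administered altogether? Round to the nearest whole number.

361 mcg

Concentration = 400 mcg ÷ 229 mL = 1.746725 mcg/mL
Stage 1: 79 mL/hr × 0.5 hr = 39.5 mL → 39.5 mL × 1.746725 mcg/mL = 68.99563 mcg
Stage 2: 44 mL/hr × 3.8 hr = 167.2 mL → 167.2 mL × 1.746725 mcg/mL = 292.0524 mcg
Total = 68.99563 + 292.0524 = 361.048 mcg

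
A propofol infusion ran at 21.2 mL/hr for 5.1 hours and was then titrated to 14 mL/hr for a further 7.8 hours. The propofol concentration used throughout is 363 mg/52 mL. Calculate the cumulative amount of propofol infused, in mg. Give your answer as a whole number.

Concentration = 363 mg ÷ 52 mL = 6.980769 mg/mL
Stage 1: 21.2 mL/hr × 5.1 hr = 108.12 mL → 108.12 mL × 6.980769 mg/mL = 754.7608 mg
Stage 2: 14 mL/hr × 7.8 hr = 109.2 mL → 109.2 mL × 6.980769 mg/mL = 762.3 mg
Total = 754.7608 + 762.3 = 1517.061 mg

1517 mg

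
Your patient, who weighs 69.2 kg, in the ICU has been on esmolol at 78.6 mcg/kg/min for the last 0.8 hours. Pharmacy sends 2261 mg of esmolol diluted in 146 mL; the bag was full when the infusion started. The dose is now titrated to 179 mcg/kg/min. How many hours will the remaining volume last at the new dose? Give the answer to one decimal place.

2.7 hours

Initial rate:
Dose = 78.6 mcg/kg/min × 69.2 kg = 5439.12 mcg/min
5439.12 mcg/min × 60 min/hr = 326347.2 mcg/hr
Concentration = 2261 mg ÷ 146 mL = 15.4863 mg/mL = 15486.3 mcg/mL
Rate = 326347.2 mcg/hr ÷ 15486.3 mcg/mL = 21.07328 mL/hr
Volume infused so far = 21.07328 mL/hr × 0.8 hr = 16.85863 mL
Volume remaining = 146 − 16.85863 = 129.1414 mL
New rate:
Dose = 179 mcg/kg/min × 69.2 kg = 12386.8 mcg/min
12386.8 mcg/min × 60 min/hr = 743208 mcg/hr
Rate = 743208 mcg/hr ÷ 15486.3 mcg/mL = 47.99132 mL/hr
Time remaining = 129.1414 mL ÷ 47.99132 mL/hr = 2.690932 hr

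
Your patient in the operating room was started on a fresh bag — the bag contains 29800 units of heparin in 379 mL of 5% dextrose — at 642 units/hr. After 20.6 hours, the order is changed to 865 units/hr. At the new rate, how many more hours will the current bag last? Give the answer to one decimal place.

19.2 hours

Initial rate:
Concentration = 29800 units ÷ 379 mL = 78.62797 units/mL
Rate = 642 units/hr ÷ 78.62797 units/mL = 8.165034 mL/hr
Volume infused so far = 8.165034 mL/hr × 20.6 hr = 168.1997 mL
Volume remaining = 379 − 168.1997 = 210.8003 mL
New rate:
Rate = 865 units/hr ÷ 78.62797 units/mL = 11.00117 mL/hr
Time remaining = 210.8003 mL ÷ 11.00117 mL/hr = 19.16162 hr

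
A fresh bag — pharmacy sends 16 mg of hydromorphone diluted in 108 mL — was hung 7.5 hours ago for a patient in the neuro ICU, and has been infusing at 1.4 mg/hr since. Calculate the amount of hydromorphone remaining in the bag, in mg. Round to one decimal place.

Concentration = 16 mg ÷ 108 mL = 0.1481481 mg/mL
Rate = 1.4 mg/hr ÷ 0.1481481 mg/mL = 9.45 mL/hr
Volume infused = 9.45 mL/hr × 7.5 hr = 70.875 mL
Volume remaining = 108 − 70.875 = 37.125 mL
Drug remaining = 37.125 mL × 0.1481481 mg/mL = 5.5 mg

5.5 mg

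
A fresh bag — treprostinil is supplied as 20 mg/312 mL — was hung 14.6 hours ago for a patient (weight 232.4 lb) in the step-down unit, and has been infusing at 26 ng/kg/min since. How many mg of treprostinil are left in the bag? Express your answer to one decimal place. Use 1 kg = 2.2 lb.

17.6 mg

Weight = 232.4 lb ÷ 2.2 lb/kg = 105.6364 kg
Dose = 26 ng/kg/min × 105.6364 kg = 2746.545 ng/min
2746.545 ng/min × 60 min/hr = 164792.7 ng/hr
Concentration = 20 mg ÷ 312 mL = 0.06410256 mg/mL = 64102.56 ng/mL
Rate = 164792.7 ng/hr ÷ 64102.56 ng/mL = 2.570767 mL/hr
Volume infused = 2.570767 mL/hr × 14.6 hr = 37.53319 mL
Volume remaining = 312 − 37.53319 = 274.4668 mL
Drug remaining = 274.4668 mL × 64102.56 ng/mL = 17594026 ng = 17.59403 mg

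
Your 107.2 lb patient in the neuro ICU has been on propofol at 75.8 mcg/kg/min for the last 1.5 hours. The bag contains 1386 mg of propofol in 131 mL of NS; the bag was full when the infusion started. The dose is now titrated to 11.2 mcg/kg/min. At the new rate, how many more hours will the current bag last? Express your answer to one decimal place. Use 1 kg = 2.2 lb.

Initial rate:
Weight = 107.2 lb ÷ 2.2 lb/kg = 48.72727 kg
Dose = 75.8 mcg/kg/min × 48.72727 kg = 3693.527 mcg/min
3693.527 mcg/min × 60 min/hr = 221611.6 mcg/hr
Concentration = 1386 mg ÷ 131 mL = 10.58015 mg/mL = 10580.15 mcg/mL
Rate = 221611.6 mcg/hr ÷ 10580.15 mcg/mL = 20.94598 mL/hr
Volume infused so far = 20.94598 mL/hr × 1.5 hr = 31.41897 mL
Volume remaining = 131 − 31.41897 = 99.58103 mL
New rate:
Dose = 11.2 mcg/kg/min × 48.72727 kg = 545.7455 mcg/min
545.7455 mcg/min × 60 min/hr = 32744.73 mcg/hr
Rate = 32744.73 mcg/hr ÷ 10580.15 mcg/mL = 3.09492 mL/hr
Time remaining = 99.58103 mL ÷ 3.09492 mL/hr = 32.17564 hr

32.2 hours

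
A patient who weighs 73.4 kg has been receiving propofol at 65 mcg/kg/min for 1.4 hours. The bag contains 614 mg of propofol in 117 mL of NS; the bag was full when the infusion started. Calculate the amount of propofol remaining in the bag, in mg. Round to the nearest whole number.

213 mg

Dose = 65 mcg/kg/min × 73.4 kg = 4771 mcg/min
4771 mcg/min × 60 min/hr = 286260 mcg/hr
Concentration = 614 mg ÷ 117 mL = 5.247863 mg/mL = 5247.863 mcg/mL
Rate = 286260 mcg/hr ÷ 5247.863 mcg/mL = 54.54792 mL/hr
Volume infused = 54.54792 mL/hr × 1.4 hr = 76.36708 mL
Volume remaining = 117 − 76.36708 = 40.63292 mL
Drug remaining = 40.63292 mL × 5247.863 mcg/mL = 213236 mcg = 213.236 mg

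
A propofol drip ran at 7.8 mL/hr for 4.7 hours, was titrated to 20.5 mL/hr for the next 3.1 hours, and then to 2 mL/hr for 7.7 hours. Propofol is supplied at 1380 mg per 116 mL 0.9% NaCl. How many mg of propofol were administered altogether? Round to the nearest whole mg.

Concentration = 1380 mg ÷ 116 mL = 11.89655 mg/mL
Stage 1: 7.8 mL/hr × 4.7 hr = 36.66 mL → 36.66 mL × 11.89655 mg/mL = 436.1276 mg
Stage 2: 20.5 mL/hr × 3.1 hr = 63.55 mL → 63.55 mL × 11.89655 mg/mL = 756.0259 mg
Stage 3: 2 mL/hr × 7.7 hr = 15.4 mL → 15.4 mL × 11.89655 mg/mL = 183.2069 mg
Total = 436.1276 + 756.0259 + 183.2069 = 1375.36 mg

1375 mg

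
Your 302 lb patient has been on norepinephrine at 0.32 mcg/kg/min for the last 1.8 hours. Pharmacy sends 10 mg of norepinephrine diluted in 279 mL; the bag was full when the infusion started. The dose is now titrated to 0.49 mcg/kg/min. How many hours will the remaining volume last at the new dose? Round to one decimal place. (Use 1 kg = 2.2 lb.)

Initial rate:
Weight = 302 lb ÷ 2.2 lb/kg = 137.2727 kg
Dose = 0.32 mcg/kg/min × 137.2727 kg = 43.92727 mcg/min
43.92727 mcg/min × 60 min/hr = 2635.636 mcg/hr
Concentration = 10 mg ÷ 279 mL = 0.03584229 mg/mL = 35.84229 mcg/mL
Rate = 2635.636 mcg/hr ÷ 35.84229 mcg/mL = 73.53425 mL/hr
Volume infused so far = 73.53425 mL/hr × 1.8 hr = 132.3617 mL
Volume remaining = 279 − 132.3617 = 146.6383 mL
New rate:
Dose = 0.49 mcg/kg/min × 137.2727 kg = 67.26364 mcg/min
67.26364 mcg/min × 60 min/hr = 4035.818 mcg/hr
Rate = 4035.818 mcg/hr ÷ 35.84229 mcg/mL = 112.5993 mL/hr
Time remaining = 146.6383 mL ÷ 112.5993 mL/hr = 1.302302 hr

1.3 hours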